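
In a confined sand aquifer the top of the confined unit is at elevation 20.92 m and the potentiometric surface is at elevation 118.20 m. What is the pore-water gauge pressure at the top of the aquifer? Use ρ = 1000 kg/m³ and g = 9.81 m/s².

P ≈ 954 kPa

Pressure head at the aquifer top: ψ = h − z = 118.20 − 20.92 = 97.28 m.
P = ρgψ = 1000 × 9.81 × 97.28 = 954317 Pa ≈ 954 kPa.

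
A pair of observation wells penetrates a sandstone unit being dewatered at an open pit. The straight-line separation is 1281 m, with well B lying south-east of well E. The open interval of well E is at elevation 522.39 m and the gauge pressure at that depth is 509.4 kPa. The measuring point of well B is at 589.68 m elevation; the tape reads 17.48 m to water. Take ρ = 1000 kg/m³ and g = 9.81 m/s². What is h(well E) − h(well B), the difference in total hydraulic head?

Δh ≈ 2.12 m

Pressure head at well E: ψ = P/(ρg) = 509.4×1000 / (1000 × 9.81) = 51.93 m.
Total head at well E: h = z + ψ = 522.39 + 51.93 = 574.32 m.
Total head at well B: h = 589.68 − 17.48 = 572.20 m.
Head difference: h(well E) − h(well B) = 574.32 − 572.20 = 2.12 m.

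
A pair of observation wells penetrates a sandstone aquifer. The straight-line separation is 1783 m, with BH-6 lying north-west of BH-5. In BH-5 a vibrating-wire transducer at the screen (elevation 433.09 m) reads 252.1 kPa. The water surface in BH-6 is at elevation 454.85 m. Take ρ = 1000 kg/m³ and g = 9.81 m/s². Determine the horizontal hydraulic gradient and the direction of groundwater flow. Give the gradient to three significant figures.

Pressure head at BH-5: ψ = P/(ρg) = 252.1×1000 / (1000 × 9.81) = 25.70 m.
Total head at BH-5: h = z + ψ = 433.09 + 25.70 = 458.79 m.
Total head at BH-6: h = 454.85 m (water level in the piezometer is the total head).
Head difference: h(BH-5) − h(BH-6) = 458.79 − 454.85 = 3.94 m.
Hydraulic gradient: i = |Δh| / L = 3.94 / 1783 = 0.00221.
Flow is from higher to lower head: from BH-5 toward BH-6, i.e. toward the north-west.

i ≈ 0.00221; groundwater flows toward the north-west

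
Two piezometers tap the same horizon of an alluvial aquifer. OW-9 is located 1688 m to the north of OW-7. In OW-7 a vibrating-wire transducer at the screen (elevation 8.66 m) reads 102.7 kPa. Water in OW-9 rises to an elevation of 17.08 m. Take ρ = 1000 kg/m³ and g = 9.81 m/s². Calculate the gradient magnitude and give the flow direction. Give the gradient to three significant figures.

Pressure head at OW-7: ψ = P/(ρg) = 102.7×1000 / (1000 × 9.81) = 10.47 m.
Total head at OW-7: h = z + ψ = 8.66 + 10.47 = 19.13 m.
Total head at OW-9: h = 17.08 m (water level in the piezometer is the total head).
Head difference: h(OW-7) − h(OW-9) = 19.13 − 17.08 = 2.05 m.
Hydraulic gradient: i = |Δh| / L = 2.05 / 1688 = 0.00121.
Flow is from higher to lower head: from OW-7 toward OW-9, i.e. toward the north.

i ≈ 0.00121; groundwater flows toward the north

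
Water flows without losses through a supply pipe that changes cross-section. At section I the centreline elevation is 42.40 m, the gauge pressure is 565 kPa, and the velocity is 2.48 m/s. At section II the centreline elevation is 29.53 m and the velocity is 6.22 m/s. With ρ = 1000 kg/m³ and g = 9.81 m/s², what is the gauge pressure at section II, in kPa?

P₂ ≈ 675 kPa

Pressure head at I: ψ₁ = P₁/(ρg) = 565×1000 / (1000 × 9.81) = 57.59 m.
Velocity heads: v₁²/2g = 2.48²/19.62 = 0.313 m; v₂²/2g = 6.22²/19.62 = 1.972 m.
Total head H = z₁ + ψ₁ + v₁²/2g = 42.40 + 57.59 + 0.313 = 100.30 m.
ψ₂ = H − z₂ − v₂²/2g = 100.30 − 29.53 − 1.972 = 68.80 m.
P₂ = ρgψ₂ = 1000 × 9.81 × 68.80 ≈ 675 kPa.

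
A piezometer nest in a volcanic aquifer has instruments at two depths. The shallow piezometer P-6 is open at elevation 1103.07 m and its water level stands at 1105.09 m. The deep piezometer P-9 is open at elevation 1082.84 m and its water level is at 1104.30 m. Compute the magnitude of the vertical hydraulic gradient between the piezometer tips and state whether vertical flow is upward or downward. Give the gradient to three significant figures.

|i_v| ≈ 0.0391; vertical flow is downward

Total head at P-6: h = 1105.09 m (water level in the standpipe).
Total head at P-9: h = 1104.30 m.
Δh = h(P-6) − h(P-9) = 1105.09 − 1104.30 = 0.79 m.
Vertical separation Δz = 1103.07 − 1082.84 = 20.23 m.
|i_v| = |Δh| / Δz = 0.79 / 20.23 = 0.0391.
Head is higher in the shallow piezometer, so vertical flow is downward (recharge condition).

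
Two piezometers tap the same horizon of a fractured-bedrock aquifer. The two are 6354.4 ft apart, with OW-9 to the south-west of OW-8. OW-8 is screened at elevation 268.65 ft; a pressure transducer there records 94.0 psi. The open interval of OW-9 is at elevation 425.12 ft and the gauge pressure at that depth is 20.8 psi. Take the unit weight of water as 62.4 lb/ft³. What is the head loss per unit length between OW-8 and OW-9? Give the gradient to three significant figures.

i ≈ 0.00196 ft/ft

Pressure head at OW-8: ψ = 144·P/γ = 144 × 94.0 / 62.4 = 216.92 ft.
Total head at OW-8: h = z + ψ = 268.65 + 216.92 = 485.57 ft.
Pressure head at OW-9: ψ = 144·P/γ = 144 × 20.8 / 62.4 = 48.00 ft.
Total head at OW-9: h = z + ψ = 425.12 + 48.00 = 473.12 ft.
Head difference: h(OW-8) − h(OW-9) = 485.57 − 473.12 = 12.45 ft.
Hydraulic gradient: i = |Δh| / L = 12.45 / 6354.4 = 0.00196.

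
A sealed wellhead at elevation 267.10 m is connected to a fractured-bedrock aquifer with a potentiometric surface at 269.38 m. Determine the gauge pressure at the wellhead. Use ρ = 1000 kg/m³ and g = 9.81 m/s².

P ≈ 22.4 kPa

Head above the cap: Δh = 269.38 − 267.10 = 2.28 m.
P = ρgΔh = 1000 × 9.81 × 2.28 = 22367 Pa ≈ 22.4 kPa.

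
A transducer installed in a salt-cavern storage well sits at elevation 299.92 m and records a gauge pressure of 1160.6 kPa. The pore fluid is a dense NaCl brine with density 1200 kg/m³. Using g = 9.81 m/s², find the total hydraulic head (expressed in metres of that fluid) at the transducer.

h ≈ 398.51 m

ψ = P/(ρg) = 1160.6×1000 / (1200 × 9.81) = 98.59 m.
h = z + ψ = 299.92 + 98.59 = 398.51 m.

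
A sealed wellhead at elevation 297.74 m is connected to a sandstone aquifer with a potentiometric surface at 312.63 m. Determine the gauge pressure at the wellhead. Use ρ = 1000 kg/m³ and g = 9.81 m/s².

P ≈ 146 kPa

Head above the cap: Δh = 312.63 − 297.74 = 14.89 m.
P = ρgΔh = 1000 × 9.81 × 14.89 = 146071 Pa ≈ 146 kPa.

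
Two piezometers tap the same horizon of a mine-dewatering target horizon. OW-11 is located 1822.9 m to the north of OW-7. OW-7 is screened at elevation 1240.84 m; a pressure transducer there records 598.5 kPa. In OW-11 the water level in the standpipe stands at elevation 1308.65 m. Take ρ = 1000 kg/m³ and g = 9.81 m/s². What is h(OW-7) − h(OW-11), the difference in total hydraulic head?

Pressure head at OW-7: ψ = P/(ρg) = 598.5×1000 / (1000 × 9.81) = 61.01 m.
Total head at OW-7: h = z + ψ = 1240.84 + 61.01 = 1301.85 m.
Total head at OW-11: h = 1308.65 m (water level in the piezometer is the total head).
Head difference: h(OW-7) − h(OW-11) = 1301.85 − 1308.65 = -6.80 m.

Δh ≈ -6.80 m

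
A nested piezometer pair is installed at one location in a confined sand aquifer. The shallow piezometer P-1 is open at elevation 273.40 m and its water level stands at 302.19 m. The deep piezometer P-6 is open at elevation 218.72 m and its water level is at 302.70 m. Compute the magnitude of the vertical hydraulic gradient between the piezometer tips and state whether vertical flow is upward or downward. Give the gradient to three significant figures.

|i_v| ≈ 0.00933; vertical flow is upward

Total head at P-1: h = 302.19 m (water level in the standpipe).
Total head at P-6: h = 302.70 m.
Δh = h(P-1) − h(P-6) = 302.19 − 302.70 = -0.51 m.
Vertical separation Δz = 273.40 − 218.72 = 54.68 m.
|i_v| = |Δh| / Δz = 0.51 / 54.68 = 0.00933.
Head is higher in the deep piezometer, so vertical flow is upward (discharge condition).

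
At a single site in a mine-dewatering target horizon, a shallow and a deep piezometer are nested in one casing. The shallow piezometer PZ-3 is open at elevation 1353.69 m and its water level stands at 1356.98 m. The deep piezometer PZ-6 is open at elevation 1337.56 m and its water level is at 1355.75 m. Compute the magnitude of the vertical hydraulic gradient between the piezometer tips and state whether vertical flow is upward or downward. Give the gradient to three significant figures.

Total head at PZ-3: h = 1356.98 m (water level in the standpipe).
Total head at PZ-6: h = 1355.75 m.
Δh = h(PZ-3) − h(PZ-6) = 1356.98 − 1355.75 = 1.23 m.
Vertical separation Δz = 1353.69 − 1337.56 = 16.13 m.
|i_v| = |Δh| / Δz = 1.23 / 16.13 = 0.0763.
Head is higher in the shallow piezometer, so vertical flow is downward (recharge condition).

|i_v| ≈ 0.0763; vertical flow is downward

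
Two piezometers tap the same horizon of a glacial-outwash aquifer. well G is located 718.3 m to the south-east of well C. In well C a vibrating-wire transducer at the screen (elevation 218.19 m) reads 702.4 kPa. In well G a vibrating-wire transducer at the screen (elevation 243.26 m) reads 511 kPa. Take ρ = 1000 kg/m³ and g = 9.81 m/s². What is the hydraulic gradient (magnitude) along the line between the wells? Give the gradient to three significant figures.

i ≈ 0.00774

Pressure head at well C: ψ = P/(ρg) = 702.4×1000 / (1000 × 9.81) = 71.60 m.
Total head at well C: h = z + ψ = 218.19 + 71.60 = 289.79 m.
Pressure head at well G: ψ = P/(ρg) = 511×1000 / (1000 × 9.81) = 52.09 m.
Total head at well G: h = z + ψ = 243.26 + 52.09 = 295.35 m.
Head difference: h(well C) − h(well G) = 289.79 − 295.35 = -5.56 m.
Hydraulic gradient: i = |Δh| / L = 5.56 / 718.3 = 0.00774.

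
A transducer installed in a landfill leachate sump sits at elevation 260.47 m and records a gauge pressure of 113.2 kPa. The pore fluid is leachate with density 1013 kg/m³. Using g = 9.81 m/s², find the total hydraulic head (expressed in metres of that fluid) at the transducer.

ψ = P/(ρg) = 113.2×1000 / (1013 × 9.81) = 11.39 m.
h = z + ψ = 260.47 + 11.39 = 271.86 m.

h ≈ 271.86 m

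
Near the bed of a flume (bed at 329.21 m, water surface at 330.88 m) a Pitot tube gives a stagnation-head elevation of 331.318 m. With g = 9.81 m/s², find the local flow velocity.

Near the bed, under hydrostatic conditions, the piezometric head (z + ψ) equals the free-surface elevation, 330.88 m.
Velocity head = total − piezometric = 331.318 − 330.88 = 0.438 m.
v = √(2g·h_v) = √(2 × 9.81 × 0.438) = 2.93 m/s.

v ≈ 2.93 m/s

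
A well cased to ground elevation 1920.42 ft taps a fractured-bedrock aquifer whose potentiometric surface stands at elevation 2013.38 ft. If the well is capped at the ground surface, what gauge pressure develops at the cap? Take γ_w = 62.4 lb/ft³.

Head above the cap: Δh = 2013.38 − 1920.42 = 92.96 ft.
P = γΔh/144 = 62.4 × 92.96 / 144 = 40.3 psi.

P ≈ 40.3 psi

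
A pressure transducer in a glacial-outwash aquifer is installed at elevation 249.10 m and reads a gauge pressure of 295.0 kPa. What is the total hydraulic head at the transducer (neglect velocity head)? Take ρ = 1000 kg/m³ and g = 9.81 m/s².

ψ = P/(ρg) = 295.0×1000 / (1000 × 9.81) = 30.07 m.
h = z + ψ = 249.10 + 30.07 = 279.17 m.

h ≈ 279.17 m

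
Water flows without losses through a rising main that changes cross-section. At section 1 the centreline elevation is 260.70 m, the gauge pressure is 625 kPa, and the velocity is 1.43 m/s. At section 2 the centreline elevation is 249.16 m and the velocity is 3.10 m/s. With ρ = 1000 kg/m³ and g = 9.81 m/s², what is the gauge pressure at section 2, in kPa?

Pressure head at 1: ψ₁ = P₁/(ρg) = 625×1000 / (1000 × 9.81) = 63.71 m.
Velocity heads: v₁²/2g = 1.43²/19.62 = 0.104 m; v₂²/2g = 3.10²/19.62 = 0.490 m.
Total head H = z₁ + ψ₁ + v₁²/2g = 260.70 + 63.71 + 0.104 = 324.51 m.
ψ₂ = H − z₂ − v₂²/2g = 324.51 − 249.16 − 0.490 = 74.86 m.
P₂ = ρgψ₂ = 1000 × 9.81 × 74.86 ≈ 734 kPa.

P₂ ≈ 734 kPa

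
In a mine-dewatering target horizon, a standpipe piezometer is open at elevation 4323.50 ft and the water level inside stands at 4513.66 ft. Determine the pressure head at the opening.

ψ ≈ 190.16 ft

Total head h = 4513.66 ft (the water-surface elevation in the piezometer).
Pressure head ψ = h − z = 4513.66 − 4323.50 = 190.16 ft.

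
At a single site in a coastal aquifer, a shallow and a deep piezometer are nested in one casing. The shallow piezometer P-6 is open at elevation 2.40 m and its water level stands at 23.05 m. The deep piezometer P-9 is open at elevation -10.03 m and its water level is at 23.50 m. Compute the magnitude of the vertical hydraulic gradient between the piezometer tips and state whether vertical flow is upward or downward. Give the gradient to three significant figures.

Total head at P-6: h = 23.05 m (water level in the standpipe).
Total head at P-9: h = 23.50 m.
Δh = h(P-6) − h(P-9) = 23.05 − 23.50 = -0.45 m.
Vertical separation Δz = 2.40 − (-10.03) = 12.43 m.
|i_v| = |Δh| / Δz = 0.45 / 12.43 = 0.0362.
Head is higher in the deep piezometer, so vertical flow is upward (discharge condition).

|i_v| ≈ 0.0362; vertical flow is upward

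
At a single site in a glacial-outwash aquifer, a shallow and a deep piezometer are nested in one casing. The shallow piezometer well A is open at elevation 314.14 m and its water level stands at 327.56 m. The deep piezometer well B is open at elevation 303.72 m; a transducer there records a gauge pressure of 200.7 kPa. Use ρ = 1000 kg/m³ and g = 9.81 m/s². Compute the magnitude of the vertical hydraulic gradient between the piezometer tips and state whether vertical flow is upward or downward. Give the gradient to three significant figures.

|i_v| ≈ 0.324; vertical flow is downward

Total head at well A: h = 327.56 m (water level in the standpipe).
Pressure head at well B: ψ = P/(ρg) = 200.7×1000 / (1000 × 9.81) = 20.46 m.
Total head at well B: h = z + ψ = 303.72 + 20.46 = 324.18 m.
Δh = h(well A) − h(well B) = 327.56 − 324.18 = 3.38 m.
Vertical separation Δz = 314.14 − 303.72 = 10.42 m.
|i_v| = |Δh| / Δz = 3.38 / 10.42 = 0.324.
Head is higher in the shallow piezometer, so vertical flow is downward (recharge condition).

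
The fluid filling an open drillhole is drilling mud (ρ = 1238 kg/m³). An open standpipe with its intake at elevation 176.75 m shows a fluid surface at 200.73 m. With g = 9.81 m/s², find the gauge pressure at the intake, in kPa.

Pressure head ψ = h − z = 200.73 − 176.75 = 23.98 m.
P = ρgψ = 1238 × 9.81 × 23.98 = 291232 Pa ≈ 291 kPa.

P ≈ 291 kPa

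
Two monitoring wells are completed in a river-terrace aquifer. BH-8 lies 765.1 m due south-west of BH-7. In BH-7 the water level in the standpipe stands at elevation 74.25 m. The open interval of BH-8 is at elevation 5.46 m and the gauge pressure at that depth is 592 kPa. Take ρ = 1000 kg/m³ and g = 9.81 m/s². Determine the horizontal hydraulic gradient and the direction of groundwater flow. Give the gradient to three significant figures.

Total head at BH-7: h = 74.25 m (water level in the piezometer is the total head).
Pressure head at BH-8: ψ = P/(ρg) = 592×1000 / (1000 × 9.81) = 60.35 m.
Total head at BH-8: h = z + ψ = 5.46 + 60.35 = 65.81 m.
Head difference: h(BH-7) − h(BH-8) = 74.25 − 65.81 = 8.44 m.
Hydraulic gradient: i = |Δh| / L = 8.44 / 765.1 = 0.0110.
Flow is from higher to lower head: from BH-7 toward BH-8, i.e. toward the south-west.

i ≈ 0.0110; groundwater flows toward the south-west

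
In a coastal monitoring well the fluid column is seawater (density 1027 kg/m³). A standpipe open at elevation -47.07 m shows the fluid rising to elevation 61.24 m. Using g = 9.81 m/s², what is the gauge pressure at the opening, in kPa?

P ≈ 1090 kPa

Pressure head ψ = h − z = 61.24 − (-47.07) = 108.31 m.
P = ρgψ = 1027 × 9.81 × 108.31 = 1091209 Pa ≈ 1090 kPa.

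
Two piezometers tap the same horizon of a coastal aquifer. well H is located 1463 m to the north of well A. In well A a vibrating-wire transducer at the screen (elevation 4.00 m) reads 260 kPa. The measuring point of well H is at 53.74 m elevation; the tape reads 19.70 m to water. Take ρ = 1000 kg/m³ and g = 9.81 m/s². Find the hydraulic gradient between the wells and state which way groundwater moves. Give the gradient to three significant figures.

Pressure head at well A: ψ = P/(ρg) = 260×1000 / (1000 × 9.81) = 26.50 m.
Total head at well A: h = z + ψ = 4.00 + 26.50 = 30.50 m.
Total head at well H: h = 53.74 − 19.70 = 34.04 m.
Head difference: h(well A) − h(well H) = 30.50 − 34.04 = -3.54 m.
Hydraulic gradient: i = |Δh| / L = 3.54 / 1463 = 0.00242.
Flow is from higher to lower head: from well H toward well A, i.e. toward the south.

i ≈ 0.00242; groundwater flows toward the south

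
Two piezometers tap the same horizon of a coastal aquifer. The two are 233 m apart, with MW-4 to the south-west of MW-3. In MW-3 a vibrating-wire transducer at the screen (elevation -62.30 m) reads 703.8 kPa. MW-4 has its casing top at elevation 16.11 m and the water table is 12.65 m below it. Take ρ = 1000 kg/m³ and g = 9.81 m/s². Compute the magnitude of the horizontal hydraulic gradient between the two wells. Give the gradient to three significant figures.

Pressure head at MW-3: ψ = P/(ρg) = 703.8×1000 / (1000 × 9.81) = 71.74 m.
Total head at MW-3: h = z + ψ = -62.30 + 71.74 = 9.44 m.
Total head at MW-4: h = 16.11 − 12.65 = 3.46 m.
Head difference: h(MW-3) − h(MW-4) = 9.44 − 3.46 = 5.98 m.
Hydraulic gradient: i = |Δh| / L = 5.98 / 233 = 0.0257.

i ≈ 0.0257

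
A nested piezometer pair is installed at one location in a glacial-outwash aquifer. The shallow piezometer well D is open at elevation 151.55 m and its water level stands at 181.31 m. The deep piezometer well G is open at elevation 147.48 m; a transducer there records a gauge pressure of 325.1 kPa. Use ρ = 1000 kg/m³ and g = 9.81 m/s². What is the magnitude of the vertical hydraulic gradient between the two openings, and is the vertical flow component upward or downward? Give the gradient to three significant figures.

|i_v| ≈ 0.170; vertical flow is downward

Total head at well D: h = 181.31 m (water level in the standpipe).
Pressure head at well G: ψ = P/(ρg) = 325.1×1000 / (1000 × 9.81) = 33.14 m.
Total head at well G: h = z + ψ = 147.48 + 33.14 = 180.62 m.
Δh = h(well D) − h(well G) = 181.31 − 180.62 = 0.69 m.
Vertical separation Δz = 151.55 − 147.48 = 4.07 m.
|i_v| = |Δh| / Δz = 0.69 / 4.07 = 0.170.
Head is higher in the shallow piezometer, so vertical flow is downward (recharge condition).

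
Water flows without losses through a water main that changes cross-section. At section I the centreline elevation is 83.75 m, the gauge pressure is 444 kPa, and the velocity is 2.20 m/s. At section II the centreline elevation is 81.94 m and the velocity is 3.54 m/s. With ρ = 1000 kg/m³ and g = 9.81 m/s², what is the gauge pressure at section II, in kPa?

P₂ ≈ 458 kPa

Pressure head at I: ψ₁ = P₁/(ρg) = 444×1000 / (1000 × 9.81) = 45.26 m.
Velocity heads: v₁²/2g = 2.20²/19.62 = 0.247 m; v₂²/2g = 3.54²/19.62 = 0.639 m.
Total head H = z₁ + ψ₁ + v₁²/2g = 83.75 + 45.26 + 0.247 = 129.26 m.
ψ₂ = H − z₂ − v₂²/2g = 129.26 − 81.94 − 0.639 = 46.68 m.
P₂ = ρgψ₂ = 1000 × 9.81 × 46.68 ≈ 458 kPa.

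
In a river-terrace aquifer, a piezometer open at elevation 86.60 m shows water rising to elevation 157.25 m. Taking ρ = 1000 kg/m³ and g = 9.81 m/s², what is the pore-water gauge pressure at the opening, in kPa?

P ≈ 693 kPa

Pressure head ψ = h − z = 157.25 − 86.60 = 70.65 m.
P = ρgψ = 1000 × 9.81 × 70.65 = 693076 Pa ≈ 693 kPa.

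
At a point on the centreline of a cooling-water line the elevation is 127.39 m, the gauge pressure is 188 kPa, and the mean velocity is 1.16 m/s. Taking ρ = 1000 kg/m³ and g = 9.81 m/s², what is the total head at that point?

h ≈ 146.62 m

Pressure head ψ = P/(ρg) = 188×1000 / (1000 × 9.81) = 19.16 m.
Velocity head = v²/(2g) = 1.16² / (2 × 9.81) = 0.069 m.
h = z + ψ + v²/(2g) = 127.39 + 19.16 + 0.069 = 146.62 m.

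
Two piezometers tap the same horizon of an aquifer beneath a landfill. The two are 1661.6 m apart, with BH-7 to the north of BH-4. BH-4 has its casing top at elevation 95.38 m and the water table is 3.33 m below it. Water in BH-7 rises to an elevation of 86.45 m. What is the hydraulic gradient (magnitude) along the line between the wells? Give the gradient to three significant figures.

i ≈ 0.00337

Total head at BH-4: h = 95.38 − 3.33 = 92.05 m.
Total head at BH-7: h = 86.45 m (water level in the piezometer is the total head).
Head difference: h(BH-4) − h(BH-7) = 92.05 − 86.45 = 5.60 m.
Hydraulic gradient: i = |Δh| / L = 5.60 / 1661.6 = 0.00337.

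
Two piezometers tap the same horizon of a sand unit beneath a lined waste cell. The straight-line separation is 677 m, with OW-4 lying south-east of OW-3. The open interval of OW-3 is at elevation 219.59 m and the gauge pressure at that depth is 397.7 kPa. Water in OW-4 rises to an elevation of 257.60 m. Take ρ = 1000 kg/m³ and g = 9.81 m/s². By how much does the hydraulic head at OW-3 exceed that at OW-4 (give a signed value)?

Δh ≈ 2.53 m

Pressure head at OW-3: ψ = P/(ρg) = 397.7×1000 / (1000 × 9.81) = 40.54 m.
Total head at OW-3: h = z + ψ = 219.59 + 40.54 = 260.13 m.
Total head at OW-4: h = 257.60 m (water level in the piezometer is the total head).
Head difference: h(OW-3) − h(OW-4) = 260.13 − 257.60 = 2.53 m.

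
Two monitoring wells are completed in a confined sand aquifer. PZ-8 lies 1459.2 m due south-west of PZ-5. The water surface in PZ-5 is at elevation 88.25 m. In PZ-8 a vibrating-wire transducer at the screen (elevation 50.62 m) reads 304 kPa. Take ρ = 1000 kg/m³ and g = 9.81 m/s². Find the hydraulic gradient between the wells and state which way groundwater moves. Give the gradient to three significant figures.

Total head at PZ-5: h = 88.25 m (water level in the piezometer is the total head).
Pressure head at PZ-8: ψ = P/(ρg) = 304×1000 / (1000 × 9.81) = 30.99 m.
Total head at PZ-8: h = z + ψ = 50.62 + 30.99 = 81.61 m.
Head difference: h(PZ-5) − h(PZ-8) = 88.25 − 81.61 = 6.64 m.
Hydraulic gradient: i = |Δh| / L = 6.64 / 1459.2 = 0.00455.
Flow is from higher to lower head: from PZ-5 toward PZ-8, i.e. toward the south-west.

i ≈ 0.00455; groundwater flows toward the south-west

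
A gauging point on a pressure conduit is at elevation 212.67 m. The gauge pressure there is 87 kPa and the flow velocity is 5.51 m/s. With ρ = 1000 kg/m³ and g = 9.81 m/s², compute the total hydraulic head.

Pressure head ψ = P/(ρg) = 87×1000 / (1000 × 9.81) = 8.87 m.
Velocity head = v²/(2g) = 5.51² / (2 × 9.81) = 1.547 m.
h = z + ψ + v²/(2g) = 212.67 + 8.87 + 1.547 = 223.09 m.

h ≈ 223.09 m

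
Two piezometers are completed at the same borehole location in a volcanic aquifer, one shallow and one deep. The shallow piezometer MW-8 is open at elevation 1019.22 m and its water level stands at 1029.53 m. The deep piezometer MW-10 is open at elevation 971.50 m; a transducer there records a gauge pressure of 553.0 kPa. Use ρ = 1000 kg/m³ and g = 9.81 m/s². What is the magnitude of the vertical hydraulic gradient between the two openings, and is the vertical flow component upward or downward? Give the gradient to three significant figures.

Total head at MW-8: h = 1029.53 m (water level in the standpipe).
Pressure head at MW-10: ψ = P/(ρg) = 553.0×1000 / (1000 × 9.81) = 56.37 m.
Total head at MW-10: h = z + ψ = 971.50 + 56.37 = 1027.87 m.
Δh = h(MW-8) − h(MW-10) = 1029.53 − 1027.87 = 1.66 m.
Vertical separation Δz = 1019.22 − 971.50 = 47.72 m.
|i_v| = |Δh| / Δz = 1.66 / 47.72 = 0.0348.
Head is higher in the shallow piezometer, so vertical flow is downward (recharge condition).

|i_v| ≈ 0.0348; vertical flow is downward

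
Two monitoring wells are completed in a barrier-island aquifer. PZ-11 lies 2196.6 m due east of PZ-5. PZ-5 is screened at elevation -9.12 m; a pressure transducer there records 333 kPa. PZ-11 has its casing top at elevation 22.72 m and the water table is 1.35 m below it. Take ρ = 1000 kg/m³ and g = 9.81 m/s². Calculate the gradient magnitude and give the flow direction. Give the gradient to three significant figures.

i ≈ 0.00157; groundwater flows toward the east

Pressure head at PZ-5: ψ = P/(ρg) = 333×1000 / (1000 × 9.81) = 33.94 m.
Total head at PZ-5: h = z + ψ = -9.12 + 33.94 = 24.82 m.
Total head at PZ-11: h = 22.72 − 1.35 = 21.37 m.
Head difference: h(PZ-5) − h(PZ-11) = 24.82 − 21.37 = 3.45 m.
Hydraulic gradient: i = |Δh| / L = 3.45 / 2196.6 = 0.00157.
Flow is from higher to lower head: from PZ-5 toward PZ-11, i.e. toward the east.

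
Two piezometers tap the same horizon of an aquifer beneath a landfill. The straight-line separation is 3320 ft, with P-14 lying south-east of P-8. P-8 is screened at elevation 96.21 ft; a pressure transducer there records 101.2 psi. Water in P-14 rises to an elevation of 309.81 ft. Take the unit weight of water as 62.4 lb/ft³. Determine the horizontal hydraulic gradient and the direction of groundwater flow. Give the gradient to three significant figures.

i ≈ 0.00601; groundwater flows toward the south-east

Pressure head at P-8: ψ = 144·P/γ = 144 × 101.2 / 62.4 = 233.54 ft.
Total head at P-8: h = z + ψ = 96.21 + 233.54 = 329.75 ft.
Total head at P-14: h = 309.81 ft (water level in the piezometer is the total head).
Head difference: h(P-8) − h(P-14) = 329.75 − 309.81 = 19.94 ft.
Hydraulic gradient: i = |Δh| / L = 19.94 / 3320 = 0.00601.
Flow is from higher to lower head: from P-8 toward P-14, i.e. toward the south-east.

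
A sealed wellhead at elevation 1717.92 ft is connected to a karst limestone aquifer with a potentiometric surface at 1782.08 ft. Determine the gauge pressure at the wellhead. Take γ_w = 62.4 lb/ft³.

P ≈ 27.8 psi

Head above the cap: Δh = 1782.08 − 1717.92 = 64.16 ft.
P = γΔh/144 = 62.4 × 64.16 / 144 = 27.8 psi.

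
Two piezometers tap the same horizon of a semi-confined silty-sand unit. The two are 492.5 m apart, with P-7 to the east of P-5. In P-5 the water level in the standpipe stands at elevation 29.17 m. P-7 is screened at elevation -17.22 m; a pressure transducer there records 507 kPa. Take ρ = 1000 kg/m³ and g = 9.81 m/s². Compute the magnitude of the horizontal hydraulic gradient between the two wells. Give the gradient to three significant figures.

Total head at P-5: h = 29.17 m (water level in the piezometer is the total head).
Pressure head at P-7: ψ = P/(ρg) = 507×1000 / (1000 × 9.81) = 51.68 m.
Total head at P-7: h = z + ψ = -17.22 + 51.68 = 34.46 m.
Head difference: h(P-5) − h(P-7) = 29.17 − 34.46 = -5.29 m.
Hydraulic gradient: i = |Δh| / L = 5.29 / 492.5 = 0.0107.

i ≈ 0.0107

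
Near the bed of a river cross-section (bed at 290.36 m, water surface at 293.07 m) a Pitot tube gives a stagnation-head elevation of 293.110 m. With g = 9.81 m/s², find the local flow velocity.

Near the bed, under hydrostatic conditions, the piezometric head (z + ψ) equals the free-surface elevation, 293.07 m.
Velocity head = total − piezometric = 293.110 − 293.07 = 0.040 m.
v = √(2g·h_v) = √(2 × 9.81 × 0.040) = 0.886 m/s.

v ≈ 0.886 m/s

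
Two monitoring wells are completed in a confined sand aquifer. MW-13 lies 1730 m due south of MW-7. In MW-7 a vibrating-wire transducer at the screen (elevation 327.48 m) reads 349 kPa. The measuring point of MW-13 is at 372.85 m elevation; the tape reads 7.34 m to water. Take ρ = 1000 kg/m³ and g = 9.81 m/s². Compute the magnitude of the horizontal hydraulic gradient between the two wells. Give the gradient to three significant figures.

i ≈ 0.00142

Pressure head at MW-7: ψ = P/(ρg) = 349×1000 / (1000 × 9.81) = 35.58 m.
Total head at MW-7: h = z + ψ = 327.48 + 35.58 = 363.06 m.
Total head at MW-13: h = 372.85 − 7.34 = 365.51 m.
Head difference: h(MW-7) − h(MW-13) = 363.06 − 365.51 = -2.45 m.
Hydraulic gradient: i = |Δh| / L = 2.45 / 1730 = 0.00142.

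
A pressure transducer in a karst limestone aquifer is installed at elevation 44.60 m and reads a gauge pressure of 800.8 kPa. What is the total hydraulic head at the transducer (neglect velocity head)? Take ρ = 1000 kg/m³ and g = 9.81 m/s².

h ≈ 126.23 m

ψ = P/(ρg) = 800.8×1000 / (1000 × 9.81) = 81.63 m.
h = z + ψ = 44.60 + 81.63 = 126.23 m.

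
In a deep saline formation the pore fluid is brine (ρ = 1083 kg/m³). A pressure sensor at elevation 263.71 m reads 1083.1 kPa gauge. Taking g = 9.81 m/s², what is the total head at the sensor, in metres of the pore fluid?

ψ = P/(ρg) = 1083.1×1000 / (1083 × 9.81) = 101.95 m.
h = z + ψ = 263.71 + 101.95 = 365.66 m.

h ≈ 365.66 m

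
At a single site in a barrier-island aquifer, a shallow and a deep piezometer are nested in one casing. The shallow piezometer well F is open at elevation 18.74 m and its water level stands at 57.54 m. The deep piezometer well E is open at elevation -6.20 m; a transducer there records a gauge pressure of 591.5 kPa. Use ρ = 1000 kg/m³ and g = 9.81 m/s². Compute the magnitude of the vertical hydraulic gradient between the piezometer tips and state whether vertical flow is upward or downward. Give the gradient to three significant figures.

Total head at well F: h = 57.54 m (water level in the standpipe).
Pressure head at well E: ψ = P/(ρg) = 591.5×1000 / (1000 × 9.81) = 60.30 m.
Total head at well E: h = z + ψ = -6.20 + 60.30 = 54.10 m.
Δh = h(well F) − h(well E) = 57.54 − 54.10 = 3.44 m.
Vertical separation Δz = 18.74 − (-6.20) = 24.94 m.
|i_v| = |Δh| / Δz = 3.44 / 24.94 = 0.138.
Head is higher in the shallow piezometer, so vertical flow is downward (recharge condition).

|i_v| ≈ 0.138; vertical flow is downward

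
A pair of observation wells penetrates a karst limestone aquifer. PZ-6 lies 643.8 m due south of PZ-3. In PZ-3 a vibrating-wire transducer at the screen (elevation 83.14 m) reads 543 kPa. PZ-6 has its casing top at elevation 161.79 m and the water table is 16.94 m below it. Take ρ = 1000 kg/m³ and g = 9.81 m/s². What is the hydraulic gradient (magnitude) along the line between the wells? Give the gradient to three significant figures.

i ≈ 0.00988

Pressure head at PZ-3: ψ = P/(ρg) = 543×1000 / (1000 × 9.81) = 55.35 m.
Total head at PZ-3: h = z + ψ = 83.14 + 55.35 = 138.49 m.
Total head at PZ-6: h = 161.79 − 16.94 = 144.85 m.
Head difference: h(PZ-3) − h(PZ-6) = 138.49 − 144.85 = -6.36 m.
Hydraulic gradient: i = |Δh| / L = 6.36 / 643.8 = 0.00988.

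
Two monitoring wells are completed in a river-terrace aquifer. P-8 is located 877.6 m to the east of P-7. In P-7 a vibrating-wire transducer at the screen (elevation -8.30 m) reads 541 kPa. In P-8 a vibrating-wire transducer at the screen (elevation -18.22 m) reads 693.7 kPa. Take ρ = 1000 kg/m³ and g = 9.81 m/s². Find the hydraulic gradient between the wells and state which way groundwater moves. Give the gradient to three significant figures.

Pressure head at P-7: ψ = P/(ρg) = 541×1000 / (1000 × 9.81) = 55.15 m.
Total head at P-7: h = z + ψ = -8.30 + 55.15 = 46.85 m.
Pressure head at P-8: ψ = P/(ρg) = 693.7×1000 / (1000 × 9.81) = 70.71 m.
Total head at P-8: h = z + ψ = -18.22 + 70.71 = 52.49 m.
Head difference: h(P-7) − h(P-8) = 46.85 − 52.49 = -5.64 m.
Hydraulic gradient: i = |Δh| / L = 5.64 / 877.6 = 0.00643.
Flow is from higher to lower head: from P-8 toward P-7, i.e. toward the west.

i ≈ 0.00643; groundwater flows toward the west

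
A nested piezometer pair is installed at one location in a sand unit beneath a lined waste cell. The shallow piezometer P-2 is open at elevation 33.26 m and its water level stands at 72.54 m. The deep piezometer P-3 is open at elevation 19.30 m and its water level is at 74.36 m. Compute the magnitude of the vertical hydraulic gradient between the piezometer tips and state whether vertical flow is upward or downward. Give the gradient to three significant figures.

|i_v| ≈ 0.130; vertical flow is upward

Total head at P-2: h = 72.54 m (water level in the standpipe).
Total head at P-3: h = 74.36 m.
Δh = h(P-2) − h(P-3) = 72.54 − 74.36 = -1.82 m.
Vertical separation Δz = 33.26 − 19.30 = 13.96 m.
|i_v| = |Δh| / Δz = 1.82 / 13.96 = 0.130.
Head is higher in the deep piezometer, so vertical flow is upward (discharge condition).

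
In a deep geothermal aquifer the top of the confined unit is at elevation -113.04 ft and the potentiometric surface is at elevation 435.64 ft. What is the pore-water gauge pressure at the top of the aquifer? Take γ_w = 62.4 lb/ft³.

P ≈ 238 psi

Pressure head at the aquifer top: ψ = h − z = 435.64 − (-113.04) = 548.68 ft.
P = γψ/144 = 62.4 × 548.68 / 144 = 238 psi.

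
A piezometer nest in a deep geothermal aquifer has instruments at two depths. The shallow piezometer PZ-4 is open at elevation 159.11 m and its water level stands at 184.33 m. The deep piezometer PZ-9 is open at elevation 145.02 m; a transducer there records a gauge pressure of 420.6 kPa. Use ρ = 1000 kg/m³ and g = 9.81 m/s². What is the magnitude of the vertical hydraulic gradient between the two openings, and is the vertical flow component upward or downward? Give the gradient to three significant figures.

Total head at PZ-4: h = 184.33 m (water level in the standpipe).
Pressure head at PZ-9: ψ = P/(ρg) = 420.6×1000 / (1000 × 9.81) = 42.87 m.
Total head at PZ-9: h = z + ψ = 145.02 + 42.87 = 187.89 m.
Δh = h(PZ-4) − h(PZ-9) = 184.33 − 187.89 = -3.56 m.
Vertical separation Δz = 159.11 − 145.02 = 14.09 m.
|i_v| = |Δh| / Δz = 3.56 / 14.09 = 0.253.
Head is higher in the deep piezometer, so vertical flow is upward (discharge condition).

|i_v| ≈ 0.253; vertical flow is upward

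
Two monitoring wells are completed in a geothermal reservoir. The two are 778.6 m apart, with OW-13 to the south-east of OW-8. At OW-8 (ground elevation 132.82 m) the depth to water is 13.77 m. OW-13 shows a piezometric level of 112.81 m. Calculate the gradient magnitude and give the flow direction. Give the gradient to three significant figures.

i ≈ 0.00801; groundwater flows toward the south-east

Total head at OW-8: h = 132.82 − 13.77 = 119.05 m.
Total head at OW-13: h = 112.81 m (water level in the piezometer is the total head).
Head difference: h(OW-8) − h(OW-13) = 119.05 − 112.81 = 6.24 m.
Hydraulic gradient: i = |Δh| / L = 6.24 / 778.6 = 0.00801.
Flow is from higher to lower head: from OW-8 toward OW-13, i.e. toward the south-east.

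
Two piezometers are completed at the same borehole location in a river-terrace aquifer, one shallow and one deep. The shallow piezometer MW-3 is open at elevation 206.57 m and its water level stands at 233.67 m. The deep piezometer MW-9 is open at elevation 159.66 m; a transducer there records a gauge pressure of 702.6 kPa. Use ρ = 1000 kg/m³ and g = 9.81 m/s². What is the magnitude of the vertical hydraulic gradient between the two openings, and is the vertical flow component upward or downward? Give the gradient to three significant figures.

Total head at MW-3: h = 233.67 m (water level in the standpipe).
Pressure head at MW-9: ψ = P/(ρg) = 702.6×1000 / (1000 × 9.81) = 71.62 m.
Total head at MW-9: h = z + ψ = 159.66 + 71.62 = 231.28 m.
Δh = h(MW-3) − h(MW-9) = 233.67 − 231.28 = 2.39 m.
Vertical separation Δz = 206.57 − 159.66 = 46.91 m.
|i_v| = |Δh| / Δz = 2.39 / 46.91 = 0.0509.
Head is higher in the shallow piezometer, so vertical flow is downward (recharge condition).

|i_v| ≈ 0.0509; vertical flow is downward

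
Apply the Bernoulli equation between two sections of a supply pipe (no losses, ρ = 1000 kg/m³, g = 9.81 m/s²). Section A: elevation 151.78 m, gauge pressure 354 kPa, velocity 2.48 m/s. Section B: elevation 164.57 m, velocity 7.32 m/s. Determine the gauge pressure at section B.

P₂ ≈ 205 kPa

Pressure head at A: ψ₁ = P₁/(ρg) = 354×1000 / (1000 × 9.81) = 36.09 m.
Velocity heads: v₁²/2g = 2.48²/19.62 = 0.313 m; v₂²/2g = 7.32²/19.62 = 2.731 m.
Total head H = z₁ + ψ₁ + v₁²/2g = 151.78 + 36.09 + 0.313 = 188.18 m.
ψ₂ = H − z₂ − v₂²/2g = 188.18 − 164.57 − 2.731 = 20.88 m.
P₂ = ρgψ₂ = 1000 × 9.81 × 20.88 ≈ 205 kPa.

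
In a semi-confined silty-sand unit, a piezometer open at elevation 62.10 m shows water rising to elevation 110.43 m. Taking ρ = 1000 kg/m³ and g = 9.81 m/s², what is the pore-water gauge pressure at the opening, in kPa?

P ≈ 474 kPa

Pressure head ψ = h − z = 110.43 − 62.10 = 48.33 m.
P = ρgψ = 1000 × 9.81 × 48.33 = 474117 Pa ≈ 474 kPa.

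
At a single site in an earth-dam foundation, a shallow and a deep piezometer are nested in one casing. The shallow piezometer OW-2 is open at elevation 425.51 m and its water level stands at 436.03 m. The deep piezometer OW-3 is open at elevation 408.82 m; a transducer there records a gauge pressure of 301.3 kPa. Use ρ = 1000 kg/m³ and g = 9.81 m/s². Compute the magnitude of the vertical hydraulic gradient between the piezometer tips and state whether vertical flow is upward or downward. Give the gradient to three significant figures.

|i_v| ≈ 0.210; vertical flow is upward

Total head at OW-2: h = 436.03 m (water level in the standpipe).
Pressure head at OW-3: ψ = P/(ρg) = 301.3×1000 / (1000 × 9.81) = 30.71 m.
Total head at OW-3: h = z + ψ = 408.82 + 30.71 = 439.53 m.
Δh = h(OW-2) − h(OW-3) = 436.03 − 439.53 = -3.50 m.
Vertical separation Δz = 425.51 − 408.82 = 16.69 m.
|i_v| = |Δh| / Δz = 3.50 / 16.69 = 0.210.
Head is higher in the deep piezometer, so vertical flow is upward (discharge condition).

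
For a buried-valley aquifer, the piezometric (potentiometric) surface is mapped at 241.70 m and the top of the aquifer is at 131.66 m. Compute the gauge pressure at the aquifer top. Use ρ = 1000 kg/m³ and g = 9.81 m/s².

P ≈ 1080 kPa

Pressure head at the aquifer top: ψ = h − z = 241.70 − 131.66 = 110.04 m.
P = ρgψ = 1000 × 9.81 × 110.04 = 1079492 Pa ≈ 1080 kPa.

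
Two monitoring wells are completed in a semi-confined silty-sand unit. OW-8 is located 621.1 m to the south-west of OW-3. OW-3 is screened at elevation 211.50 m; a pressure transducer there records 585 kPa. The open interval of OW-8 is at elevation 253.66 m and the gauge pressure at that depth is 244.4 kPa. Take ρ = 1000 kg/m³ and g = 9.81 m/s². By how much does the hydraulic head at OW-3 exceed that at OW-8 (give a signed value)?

Pressure head at OW-3: ψ = P/(ρg) = 585×1000 / (1000 × 9.81) = 59.63 m.
Total head at OW-3: h = z + ψ = 211.50 + 59.63 = 271.13 m.
Pressure head at OW-8: ψ = P/(ρg) = 244.4×1000 / (1000 × 9.81) = 24.91 m.
Total head at OW-8: h = z + ψ = 253.66 + 24.91 = 278.57 m.
Head difference: h(OW-3) − h(OW-8) = 271.13 − 278.57 = -7.44 m.

Δh ≈ -7.44 m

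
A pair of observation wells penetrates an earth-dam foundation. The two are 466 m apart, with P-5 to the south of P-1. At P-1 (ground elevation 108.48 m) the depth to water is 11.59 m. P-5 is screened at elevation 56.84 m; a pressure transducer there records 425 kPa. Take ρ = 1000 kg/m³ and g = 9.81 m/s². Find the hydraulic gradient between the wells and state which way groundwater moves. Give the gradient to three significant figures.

i ≈ 0.00702; groundwater flows toward the north

Total head at P-1: h = 108.48 − 11.59 = 96.89 m.
Pressure head at P-5: ψ = P/(ρg) = 425×1000 / (1000 × 9.81) = 43.32 m.
Total head at P-5: h = z + ψ = 56.84 + 43.32 = 100.16 m.
Head difference: h(P-1) − h(P-5) = 96.89 − 100.16 = -3.27 m.
Hydraulic gradient: i = |Δh| / L = 3.27 / 466 = 0.00702.
Flow is from higher to lower head: from P-5 toward P-1, i.e. toward the north.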